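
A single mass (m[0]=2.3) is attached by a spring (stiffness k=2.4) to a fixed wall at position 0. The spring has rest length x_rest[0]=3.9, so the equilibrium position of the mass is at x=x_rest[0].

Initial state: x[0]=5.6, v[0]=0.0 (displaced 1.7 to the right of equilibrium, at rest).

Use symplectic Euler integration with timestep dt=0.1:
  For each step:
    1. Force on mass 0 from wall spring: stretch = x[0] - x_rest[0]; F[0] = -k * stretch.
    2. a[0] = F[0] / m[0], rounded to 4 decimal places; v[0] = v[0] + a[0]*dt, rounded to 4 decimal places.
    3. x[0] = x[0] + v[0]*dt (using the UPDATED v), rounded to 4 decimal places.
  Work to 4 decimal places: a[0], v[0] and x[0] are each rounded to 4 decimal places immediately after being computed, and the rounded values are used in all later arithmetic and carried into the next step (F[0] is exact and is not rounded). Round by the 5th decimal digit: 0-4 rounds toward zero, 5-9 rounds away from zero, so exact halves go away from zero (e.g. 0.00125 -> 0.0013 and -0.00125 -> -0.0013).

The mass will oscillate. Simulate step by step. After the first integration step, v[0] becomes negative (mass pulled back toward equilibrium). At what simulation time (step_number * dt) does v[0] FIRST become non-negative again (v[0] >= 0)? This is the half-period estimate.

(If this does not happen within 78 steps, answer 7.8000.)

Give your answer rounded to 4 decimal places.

Step 0: x=[5.6000] v=[0.0000]
Step 1: x=[5.5823] v=[-0.1774]
Step 2: x=[5.5470] v=[-0.3529]
Step 3: x=[5.4945] v=[-0.5248]
Step 4: x=[5.4254] v=[-0.6912]
Step 5: x=[5.3404] v=[-0.8504]
Step 6: x=[5.2403] v=[-1.0007]
Step 7: x=[5.1262] v=[-1.1406]
Step 8: x=[4.9993] v=[-1.2686]
Step 9: x=[4.8610] v=[-1.3833]
Step 10: x=[4.7126] v=[-1.4836]
Step 11: x=[4.5558] v=[-1.5684]
Step 12: x=[4.3921] v=[-1.6368]
Step 13: x=[4.2233] v=[-1.6882]
Step 14: x=[4.0511] v=[-1.7219]
Step 15: x=[3.8773] v=[-1.7377]
Step 16: x=[3.7038] v=[-1.7353]
Step 17: x=[3.5323] v=[-1.7148]
Step 18: x=[3.3647] v=[-1.6764]
Step 19: x=[3.2027] v=[-1.6205]
Step 20: x=[3.0479] v=[-1.5477]
Step 21: x=[2.9020] v=[-1.4588]
Step 22: x=[2.7665] v=[-1.3547]
Step 23: x=[2.6429] v=[-1.2364]
Step 24: x=[2.5324] v=[-1.1052]
Step 25: x=[2.4362] v=[-0.9625]
Step 26: x=[2.3552] v=[-0.8098]
Step 27: x=[2.2903] v=[-0.6486]
Step 28: x=[2.2422] v=[-0.4806]
Step 29: x=[2.2114] v=[-0.3076]
Step 30: x=[2.1983] v=[-0.1314]
Step 31: x=[2.2029] v=[0.0462]
First v>=0 after going negative at step 31, time=3.1000

Answer: 3.1000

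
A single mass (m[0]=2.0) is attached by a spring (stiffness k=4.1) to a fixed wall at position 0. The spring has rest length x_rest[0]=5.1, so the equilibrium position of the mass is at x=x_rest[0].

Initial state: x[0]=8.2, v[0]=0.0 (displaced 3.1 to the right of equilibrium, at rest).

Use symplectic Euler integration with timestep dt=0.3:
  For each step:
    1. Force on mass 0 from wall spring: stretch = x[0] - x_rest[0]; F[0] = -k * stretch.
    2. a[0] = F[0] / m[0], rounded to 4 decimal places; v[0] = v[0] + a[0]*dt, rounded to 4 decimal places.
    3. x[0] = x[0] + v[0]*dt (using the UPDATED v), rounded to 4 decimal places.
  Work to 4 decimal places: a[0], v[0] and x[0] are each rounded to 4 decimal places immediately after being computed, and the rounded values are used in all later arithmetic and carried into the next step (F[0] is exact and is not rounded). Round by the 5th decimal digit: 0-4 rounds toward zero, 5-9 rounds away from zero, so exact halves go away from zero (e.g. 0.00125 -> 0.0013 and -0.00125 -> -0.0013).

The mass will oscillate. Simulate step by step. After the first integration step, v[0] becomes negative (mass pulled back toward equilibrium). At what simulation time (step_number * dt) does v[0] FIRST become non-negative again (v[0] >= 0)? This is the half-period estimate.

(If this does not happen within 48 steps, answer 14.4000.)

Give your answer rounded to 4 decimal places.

Answer: 2.4000

Derivation:
Step 0: x=[8.2000] v=[0.0000]
Step 1: x=[7.6281] v=[-1.9065]
Step 2: x=[6.5897] v=[-3.4613]
Step 3: x=[5.2765] v=[-4.3775]
Step 4: x=[3.9307] v=[-4.4860]
Step 5: x=[2.8006] v=[-3.7669]
Step 6: x=[2.0948] v=[-2.3528]
Step 7: x=[1.9434] v=[-0.5046]
Step 8: x=[2.3744] v=[1.4367]
First v>=0 after going negative at step 8, time=2.4000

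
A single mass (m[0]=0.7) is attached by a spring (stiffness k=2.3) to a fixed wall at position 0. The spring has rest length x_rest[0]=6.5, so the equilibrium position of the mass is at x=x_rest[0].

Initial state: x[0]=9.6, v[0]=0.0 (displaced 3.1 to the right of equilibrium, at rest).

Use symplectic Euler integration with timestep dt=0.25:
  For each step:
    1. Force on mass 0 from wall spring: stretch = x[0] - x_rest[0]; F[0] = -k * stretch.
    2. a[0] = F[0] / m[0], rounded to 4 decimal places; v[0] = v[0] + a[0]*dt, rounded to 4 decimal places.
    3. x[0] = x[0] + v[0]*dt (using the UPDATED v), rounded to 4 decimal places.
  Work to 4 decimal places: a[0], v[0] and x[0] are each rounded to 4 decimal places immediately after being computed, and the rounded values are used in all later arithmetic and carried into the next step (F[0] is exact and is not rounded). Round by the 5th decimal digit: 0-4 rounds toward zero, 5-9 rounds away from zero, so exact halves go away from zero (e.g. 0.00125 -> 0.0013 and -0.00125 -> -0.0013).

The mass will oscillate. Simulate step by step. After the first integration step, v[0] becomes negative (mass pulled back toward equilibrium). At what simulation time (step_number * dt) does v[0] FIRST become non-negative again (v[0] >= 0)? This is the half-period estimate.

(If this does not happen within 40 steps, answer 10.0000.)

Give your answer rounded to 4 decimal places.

Step 0: x=[9.6000] v=[0.0000]
Step 1: x=[8.9634] v=[-2.5464]
Step 2: x=[7.8209] v=[-4.5699]
Step 3: x=[6.4072] v=[-5.6549]
Step 4: x=[5.0125] v=[-5.5787]
Step 5: x=[3.9233] v=[-4.3568]
Step 6: x=[3.3633] v=[-2.2402]
Step 7: x=[3.4474] v=[0.3364]
First v>=0 after going negative at step 7, time=1.7500

Answer: 1.7500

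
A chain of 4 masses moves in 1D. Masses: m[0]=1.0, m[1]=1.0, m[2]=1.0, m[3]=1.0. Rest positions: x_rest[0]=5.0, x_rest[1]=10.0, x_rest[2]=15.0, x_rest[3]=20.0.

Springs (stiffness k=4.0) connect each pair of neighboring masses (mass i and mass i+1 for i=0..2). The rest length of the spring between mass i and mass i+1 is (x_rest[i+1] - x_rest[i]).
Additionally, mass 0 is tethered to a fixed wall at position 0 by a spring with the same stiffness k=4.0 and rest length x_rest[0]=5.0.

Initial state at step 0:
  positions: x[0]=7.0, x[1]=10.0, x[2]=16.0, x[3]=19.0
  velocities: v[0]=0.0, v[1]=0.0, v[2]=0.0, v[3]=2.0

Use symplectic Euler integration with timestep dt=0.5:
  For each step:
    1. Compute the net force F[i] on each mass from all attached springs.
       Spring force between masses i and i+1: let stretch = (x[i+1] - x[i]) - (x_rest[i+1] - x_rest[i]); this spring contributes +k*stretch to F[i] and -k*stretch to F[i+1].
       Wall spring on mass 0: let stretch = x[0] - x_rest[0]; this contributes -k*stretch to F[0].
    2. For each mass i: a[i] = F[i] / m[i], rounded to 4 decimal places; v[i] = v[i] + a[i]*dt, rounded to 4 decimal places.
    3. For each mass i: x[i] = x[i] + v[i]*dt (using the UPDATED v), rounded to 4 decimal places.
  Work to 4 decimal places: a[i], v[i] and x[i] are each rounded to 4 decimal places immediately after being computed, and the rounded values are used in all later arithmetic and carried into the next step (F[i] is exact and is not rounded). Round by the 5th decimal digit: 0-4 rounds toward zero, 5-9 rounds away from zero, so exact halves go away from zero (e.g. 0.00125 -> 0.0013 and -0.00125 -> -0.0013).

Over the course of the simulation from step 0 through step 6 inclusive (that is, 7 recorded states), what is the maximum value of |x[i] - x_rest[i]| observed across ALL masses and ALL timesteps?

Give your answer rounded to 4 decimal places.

Answer: 5.0000

Derivation:
Step 0: x=[7.0000 10.0000 16.0000 19.0000] v=[0.0000 0.0000 0.0000 2.0000]
Step 1: x=[3.0000 13.0000 13.0000 22.0000] v=[-8.0000 6.0000 -6.0000 6.0000]
Step 2: x=[6.0000 6.0000 19.0000 21.0000] v=[6.0000 -14.0000 12.0000 -2.0000]
Step 3: x=[3.0000 12.0000 14.0000 23.0000] v=[-6.0000 12.0000 -10.0000 4.0000]
Step 4: x=[6.0000 11.0000 16.0000 21.0000] v=[6.0000 -2.0000 4.0000 -4.0000]
Step 5: x=[8.0000 10.0000 18.0000 19.0000] v=[4.0000 -2.0000 4.0000 -4.0000]
Step 6: x=[4.0000 15.0000 13.0000 21.0000] v=[-8.0000 10.0000 -10.0000 4.0000]
Max displacement = 5.0000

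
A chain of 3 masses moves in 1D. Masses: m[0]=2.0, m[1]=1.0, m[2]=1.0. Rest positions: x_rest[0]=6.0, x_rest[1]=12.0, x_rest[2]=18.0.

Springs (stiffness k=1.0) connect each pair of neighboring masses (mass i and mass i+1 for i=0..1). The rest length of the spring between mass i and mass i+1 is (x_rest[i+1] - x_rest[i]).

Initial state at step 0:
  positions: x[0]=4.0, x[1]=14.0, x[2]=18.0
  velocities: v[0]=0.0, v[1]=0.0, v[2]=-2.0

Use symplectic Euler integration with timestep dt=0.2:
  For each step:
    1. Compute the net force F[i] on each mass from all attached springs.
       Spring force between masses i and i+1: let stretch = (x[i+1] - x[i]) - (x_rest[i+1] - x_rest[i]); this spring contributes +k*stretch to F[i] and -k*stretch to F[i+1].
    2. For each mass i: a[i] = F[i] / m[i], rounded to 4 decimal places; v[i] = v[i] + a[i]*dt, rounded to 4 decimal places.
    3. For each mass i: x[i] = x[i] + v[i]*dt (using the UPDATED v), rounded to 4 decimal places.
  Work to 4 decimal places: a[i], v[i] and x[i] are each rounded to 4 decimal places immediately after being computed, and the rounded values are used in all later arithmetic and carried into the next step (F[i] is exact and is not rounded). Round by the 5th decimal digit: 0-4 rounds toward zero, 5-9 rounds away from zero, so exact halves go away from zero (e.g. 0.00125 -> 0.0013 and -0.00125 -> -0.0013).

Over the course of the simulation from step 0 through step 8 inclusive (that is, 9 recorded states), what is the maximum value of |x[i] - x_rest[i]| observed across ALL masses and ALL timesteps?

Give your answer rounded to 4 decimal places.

Answer: 3.3468

Derivation:
Step 0: x=[4.0000 14.0000 18.0000] v=[0.0000 0.0000 -2.0000]
Step 1: x=[4.0800 13.7600 17.6800] v=[0.4000 -1.2000 -1.6000]
Step 2: x=[4.2336 13.2896 17.4432] v=[0.7680 -2.3520 -1.1840]
Step 3: x=[4.4483 12.6231 17.2803] v=[1.0736 -3.3325 -0.8147]
Step 4: x=[4.7065 11.8159 17.1711] v=[1.2911 -4.0360 -0.5461]
Step 5: x=[4.9869 10.9385 17.0877] v=[1.4020 -4.3868 -0.4171]
Step 6: x=[5.2663 10.0690 16.9983] v=[1.3972 -4.3473 -0.4469]
Step 7: x=[5.5218 9.2846 16.8717] v=[1.2775 -3.9220 -0.6328]
Step 8: x=[5.7326 8.6532 16.6817] v=[1.0538 -3.1571 -0.9502]
Max displacement = 3.3468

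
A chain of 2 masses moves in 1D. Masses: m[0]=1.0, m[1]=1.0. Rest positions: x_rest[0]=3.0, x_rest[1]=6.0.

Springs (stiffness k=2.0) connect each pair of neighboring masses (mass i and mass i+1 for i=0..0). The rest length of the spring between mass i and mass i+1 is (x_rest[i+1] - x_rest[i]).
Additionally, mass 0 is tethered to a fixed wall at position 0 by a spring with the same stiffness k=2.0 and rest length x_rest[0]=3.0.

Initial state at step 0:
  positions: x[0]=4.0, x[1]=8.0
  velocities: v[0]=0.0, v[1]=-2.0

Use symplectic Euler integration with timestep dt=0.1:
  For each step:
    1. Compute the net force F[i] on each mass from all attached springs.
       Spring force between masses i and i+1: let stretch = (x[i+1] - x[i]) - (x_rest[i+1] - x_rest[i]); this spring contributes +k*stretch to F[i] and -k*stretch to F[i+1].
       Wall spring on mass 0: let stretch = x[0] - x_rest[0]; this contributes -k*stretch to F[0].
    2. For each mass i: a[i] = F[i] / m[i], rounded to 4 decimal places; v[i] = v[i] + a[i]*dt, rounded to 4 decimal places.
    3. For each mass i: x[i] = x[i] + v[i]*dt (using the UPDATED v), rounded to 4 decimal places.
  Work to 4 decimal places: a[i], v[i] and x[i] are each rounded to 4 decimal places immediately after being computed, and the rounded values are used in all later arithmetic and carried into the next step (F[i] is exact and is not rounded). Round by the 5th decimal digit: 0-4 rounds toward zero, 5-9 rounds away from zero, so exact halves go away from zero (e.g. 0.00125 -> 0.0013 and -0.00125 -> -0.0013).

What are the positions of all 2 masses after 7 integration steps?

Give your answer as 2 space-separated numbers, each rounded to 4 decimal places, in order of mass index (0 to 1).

Answer: 3.7591 6.2919

Derivation:
Step 0: x=[4.0000 8.0000] v=[0.0000 -2.0000]
Step 1: x=[4.0000 7.7800] v=[0.0000 -2.2000]
Step 2: x=[3.9956 7.5444] v=[-0.0440 -2.3560]
Step 3: x=[3.9823 7.2978] v=[-0.1334 -2.4658]
Step 4: x=[3.9556 7.0449] v=[-0.2668 -2.5289]
Step 5: x=[3.9116 6.7902] v=[-0.4401 -2.5468]
Step 6: x=[3.8469 6.5380] v=[-0.6467 -2.5225]
Step 7: x=[3.7591 6.2919] v=[-0.8779 -2.4607]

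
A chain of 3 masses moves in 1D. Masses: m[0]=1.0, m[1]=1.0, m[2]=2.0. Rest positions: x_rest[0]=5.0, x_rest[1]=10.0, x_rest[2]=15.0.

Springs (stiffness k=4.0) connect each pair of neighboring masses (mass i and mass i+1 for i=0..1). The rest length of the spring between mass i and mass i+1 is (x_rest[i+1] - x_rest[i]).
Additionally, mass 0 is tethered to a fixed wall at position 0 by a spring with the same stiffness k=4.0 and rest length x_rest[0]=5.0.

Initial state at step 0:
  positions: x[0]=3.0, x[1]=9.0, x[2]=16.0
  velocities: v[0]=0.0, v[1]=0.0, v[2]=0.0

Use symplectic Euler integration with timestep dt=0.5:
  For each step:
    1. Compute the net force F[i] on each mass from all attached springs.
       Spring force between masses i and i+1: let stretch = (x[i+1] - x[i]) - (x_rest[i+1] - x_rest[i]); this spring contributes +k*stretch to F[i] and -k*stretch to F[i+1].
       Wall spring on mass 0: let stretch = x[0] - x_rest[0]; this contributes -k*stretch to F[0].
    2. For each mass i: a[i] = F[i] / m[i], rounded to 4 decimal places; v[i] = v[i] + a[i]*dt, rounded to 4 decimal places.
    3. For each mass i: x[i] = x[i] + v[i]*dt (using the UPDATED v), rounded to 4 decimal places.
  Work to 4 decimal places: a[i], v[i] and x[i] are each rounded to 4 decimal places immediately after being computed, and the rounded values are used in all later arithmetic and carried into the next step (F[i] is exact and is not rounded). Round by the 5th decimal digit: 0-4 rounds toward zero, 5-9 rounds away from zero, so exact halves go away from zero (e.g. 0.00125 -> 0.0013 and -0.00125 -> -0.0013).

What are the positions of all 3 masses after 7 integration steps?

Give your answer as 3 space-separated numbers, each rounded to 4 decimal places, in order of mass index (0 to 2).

Step 0: x=[3.0000 9.0000 16.0000] v=[0.0000 0.0000 0.0000]
Step 1: x=[6.0000 10.0000 15.0000] v=[6.0000 2.0000 -2.0000]
Step 2: x=[7.0000 12.0000 14.0000] v=[2.0000 4.0000 -2.0000]
Step 3: x=[6.0000 11.0000 14.5000] v=[-2.0000 -2.0000 1.0000]
Step 4: x=[4.0000 8.5000 15.7500] v=[-4.0000 -5.0000 2.5000]
Step 5: x=[2.5000 8.7500 15.8750] v=[-3.0000 0.5000 0.2500]
Step 6: x=[4.7500 9.8750 14.9375] v=[4.5000 2.2500 -1.8750]
Step 7: x=[7.3750 10.9375 13.9688] v=[5.2500 2.1250 -1.9375]

Answer: 7.3750 10.9375 13.9688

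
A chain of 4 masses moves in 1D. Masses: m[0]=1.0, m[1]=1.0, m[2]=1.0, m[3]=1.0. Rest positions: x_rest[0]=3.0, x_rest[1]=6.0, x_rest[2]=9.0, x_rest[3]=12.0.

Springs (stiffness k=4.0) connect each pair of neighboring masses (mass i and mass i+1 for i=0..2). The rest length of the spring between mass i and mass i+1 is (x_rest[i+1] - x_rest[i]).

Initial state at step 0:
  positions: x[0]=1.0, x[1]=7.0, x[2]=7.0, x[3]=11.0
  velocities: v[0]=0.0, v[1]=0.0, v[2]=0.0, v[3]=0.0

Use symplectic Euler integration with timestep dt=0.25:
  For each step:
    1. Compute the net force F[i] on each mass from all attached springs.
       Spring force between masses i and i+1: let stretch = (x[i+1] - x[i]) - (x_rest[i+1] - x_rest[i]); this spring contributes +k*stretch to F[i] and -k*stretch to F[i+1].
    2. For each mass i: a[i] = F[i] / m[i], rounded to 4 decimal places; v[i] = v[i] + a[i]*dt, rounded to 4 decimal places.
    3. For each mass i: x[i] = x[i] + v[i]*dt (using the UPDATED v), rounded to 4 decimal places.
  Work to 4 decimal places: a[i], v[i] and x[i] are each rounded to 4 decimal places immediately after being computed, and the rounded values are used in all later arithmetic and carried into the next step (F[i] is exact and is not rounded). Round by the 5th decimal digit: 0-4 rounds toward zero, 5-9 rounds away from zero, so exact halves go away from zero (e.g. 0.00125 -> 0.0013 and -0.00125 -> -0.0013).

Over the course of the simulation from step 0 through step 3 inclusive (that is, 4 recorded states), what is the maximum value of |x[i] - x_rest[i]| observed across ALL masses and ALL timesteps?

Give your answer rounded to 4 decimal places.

Answer: 3.0312

Derivation:
Step 0: x=[1.0000 7.0000 7.0000 11.0000] v=[0.0000 0.0000 0.0000 0.0000]
Step 1: x=[1.7500 5.5000 8.0000 10.7500] v=[3.0000 -6.0000 4.0000 -1.0000]
Step 2: x=[2.6875 3.6875 9.0625 10.5625] v=[3.7500 -7.2500 4.2500 -0.7500]
Step 3: x=[3.1250 2.9688 9.1563 10.7500] v=[1.7500 -2.8750 0.3750 0.7500]
Max displacement = 3.0312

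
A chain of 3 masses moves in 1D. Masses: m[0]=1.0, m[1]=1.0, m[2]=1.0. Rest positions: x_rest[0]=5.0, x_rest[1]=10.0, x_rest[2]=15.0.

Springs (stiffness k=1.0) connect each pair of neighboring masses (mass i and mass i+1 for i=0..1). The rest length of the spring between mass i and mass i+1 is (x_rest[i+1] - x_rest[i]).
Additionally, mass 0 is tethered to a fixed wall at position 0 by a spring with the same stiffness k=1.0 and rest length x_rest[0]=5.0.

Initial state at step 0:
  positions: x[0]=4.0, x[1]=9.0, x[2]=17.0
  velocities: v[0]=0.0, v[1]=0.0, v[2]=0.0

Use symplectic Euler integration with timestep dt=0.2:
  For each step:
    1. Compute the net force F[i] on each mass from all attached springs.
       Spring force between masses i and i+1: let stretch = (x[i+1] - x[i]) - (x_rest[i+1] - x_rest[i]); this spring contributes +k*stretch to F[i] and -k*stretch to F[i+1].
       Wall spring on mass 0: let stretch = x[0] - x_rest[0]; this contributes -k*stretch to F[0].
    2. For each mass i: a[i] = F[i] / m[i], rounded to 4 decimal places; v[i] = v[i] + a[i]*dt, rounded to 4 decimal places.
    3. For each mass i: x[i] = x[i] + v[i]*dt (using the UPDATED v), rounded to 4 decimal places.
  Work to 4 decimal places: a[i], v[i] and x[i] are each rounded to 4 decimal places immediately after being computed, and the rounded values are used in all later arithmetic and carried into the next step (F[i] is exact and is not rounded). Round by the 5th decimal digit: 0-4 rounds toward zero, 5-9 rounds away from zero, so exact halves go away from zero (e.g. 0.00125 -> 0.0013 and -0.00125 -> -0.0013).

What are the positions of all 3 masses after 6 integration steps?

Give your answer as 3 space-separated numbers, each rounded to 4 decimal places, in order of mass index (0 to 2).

Step 0: x=[4.0000 9.0000 17.0000] v=[0.0000 0.0000 0.0000]
Step 1: x=[4.0400 9.1200 16.8800] v=[0.2000 0.6000 -0.6000]
Step 2: x=[4.1216 9.3472 16.6496] v=[0.4080 1.1360 -1.1520]
Step 3: x=[4.2474 9.6575 16.3271] v=[0.6288 1.5514 -1.6125]
Step 4: x=[4.4197 10.0182 15.9378] v=[0.8613 1.8033 -1.9464]
Step 5: x=[4.6391 10.3917 15.5117] v=[1.0971 1.8675 -2.1303]
Step 6: x=[4.9031 10.7399 15.0808] v=[1.3198 1.7410 -2.1543]

Answer: 4.9031 10.7399 15.0808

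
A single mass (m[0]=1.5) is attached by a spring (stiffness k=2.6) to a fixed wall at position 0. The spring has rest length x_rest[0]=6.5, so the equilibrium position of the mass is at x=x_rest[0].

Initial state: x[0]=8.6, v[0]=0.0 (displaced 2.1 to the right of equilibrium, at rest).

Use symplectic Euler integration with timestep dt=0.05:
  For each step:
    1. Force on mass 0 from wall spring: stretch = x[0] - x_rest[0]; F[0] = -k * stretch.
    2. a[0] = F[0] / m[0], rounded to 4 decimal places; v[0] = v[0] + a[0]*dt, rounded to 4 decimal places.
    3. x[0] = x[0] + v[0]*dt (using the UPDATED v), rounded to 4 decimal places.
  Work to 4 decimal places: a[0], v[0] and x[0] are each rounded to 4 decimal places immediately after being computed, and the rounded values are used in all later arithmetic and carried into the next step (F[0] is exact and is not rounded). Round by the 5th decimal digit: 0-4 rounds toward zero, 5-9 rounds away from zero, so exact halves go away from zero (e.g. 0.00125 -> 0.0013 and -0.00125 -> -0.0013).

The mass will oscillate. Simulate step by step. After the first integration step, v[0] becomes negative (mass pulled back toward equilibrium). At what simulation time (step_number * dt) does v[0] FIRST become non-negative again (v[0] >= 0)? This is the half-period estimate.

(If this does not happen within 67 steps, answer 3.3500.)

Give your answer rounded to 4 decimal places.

Answer: 2.4000

Derivation:
Step 0: x=[8.6000] v=[0.0000]
Step 1: x=[8.5909] v=[-0.1820]
Step 2: x=[8.5727] v=[-0.3632]
Step 3: x=[8.5456] v=[-0.5428]
Step 4: x=[8.5096] v=[-0.7201]
Step 5: x=[8.4649] v=[-0.8943]
Step 6: x=[8.4117] v=[-1.0646]
Step 7: x=[8.3502] v=[-1.2303]
Step 8: x=[8.2807] v=[-1.3907]
Step 9: x=[8.2035] v=[-1.5450]
Step 10: x=[8.1189] v=[-1.6926]
Step 11: x=[8.0273] v=[-1.8329]
Step 12: x=[7.9290] v=[-1.9653]
Step 13: x=[7.8245] v=[-2.0891]
Step 14: x=[7.7143] v=[-2.2039]
Step 15: x=[7.5988] v=[-2.3091]
Step 16: x=[7.4786] v=[-2.4043]
Step 17: x=[7.3541] v=[-2.4891]
Step 18: x=[7.2259] v=[-2.5631]
Step 19: x=[7.0946] v=[-2.6260]
Step 20: x=[6.9607] v=[-2.6775]
Step 21: x=[6.8248] v=[-2.7174]
Step 22: x=[6.6875] v=[-2.7456]
Step 23: x=[6.5494] v=[-2.7619]
Step 24: x=[6.4111] v=[-2.7662]
Step 25: x=[6.2732] v=[-2.7585]
Step 26: x=[6.1363] v=[-2.7388]
Step 27: x=[6.0009] v=[-2.7073]
Step 28: x=[5.8677] v=[-2.6640]
Step 29: x=[5.7372] v=[-2.6092]
Step 30: x=[5.6100] v=[-2.5431]
Step 31: x=[5.4867] v=[-2.4660]
Step 32: x=[5.3678] v=[-2.3782]
Step 33: x=[5.2538] v=[-2.2801]
Step 34: x=[5.1452] v=[-2.1721]
Step 35: x=[5.0425] v=[-2.0547]
Step 36: x=[4.9461] v=[-1.9284]
Step 37: x=[4.8564] v=[-1.7937]
Step 38: x=[4.7738] v=[-1.6513]
Step 39: x=[4.6987] v=[-1.5017]
Step 40: x=[4.6314] v=[-1.3456]
Step 41: x=[4.5722] v=[-1.1837]
Step 42: x=[4.5214] v=[-1.0166]
Step 43: x=[4.4791] v=[-0.8451]
Step 44: x=[4.4456] v=[-0.6700]
Step 45: x=[4.4210] v=[-0.4920]
Step 46: x=[4.4054] v=[-0.3118]
Step 47: x=[4.3989] v=[-0.1303]
Step 48: x=[4.4015] v=[0.0518]
First v>=0 after going negative at step 48, time=2.4000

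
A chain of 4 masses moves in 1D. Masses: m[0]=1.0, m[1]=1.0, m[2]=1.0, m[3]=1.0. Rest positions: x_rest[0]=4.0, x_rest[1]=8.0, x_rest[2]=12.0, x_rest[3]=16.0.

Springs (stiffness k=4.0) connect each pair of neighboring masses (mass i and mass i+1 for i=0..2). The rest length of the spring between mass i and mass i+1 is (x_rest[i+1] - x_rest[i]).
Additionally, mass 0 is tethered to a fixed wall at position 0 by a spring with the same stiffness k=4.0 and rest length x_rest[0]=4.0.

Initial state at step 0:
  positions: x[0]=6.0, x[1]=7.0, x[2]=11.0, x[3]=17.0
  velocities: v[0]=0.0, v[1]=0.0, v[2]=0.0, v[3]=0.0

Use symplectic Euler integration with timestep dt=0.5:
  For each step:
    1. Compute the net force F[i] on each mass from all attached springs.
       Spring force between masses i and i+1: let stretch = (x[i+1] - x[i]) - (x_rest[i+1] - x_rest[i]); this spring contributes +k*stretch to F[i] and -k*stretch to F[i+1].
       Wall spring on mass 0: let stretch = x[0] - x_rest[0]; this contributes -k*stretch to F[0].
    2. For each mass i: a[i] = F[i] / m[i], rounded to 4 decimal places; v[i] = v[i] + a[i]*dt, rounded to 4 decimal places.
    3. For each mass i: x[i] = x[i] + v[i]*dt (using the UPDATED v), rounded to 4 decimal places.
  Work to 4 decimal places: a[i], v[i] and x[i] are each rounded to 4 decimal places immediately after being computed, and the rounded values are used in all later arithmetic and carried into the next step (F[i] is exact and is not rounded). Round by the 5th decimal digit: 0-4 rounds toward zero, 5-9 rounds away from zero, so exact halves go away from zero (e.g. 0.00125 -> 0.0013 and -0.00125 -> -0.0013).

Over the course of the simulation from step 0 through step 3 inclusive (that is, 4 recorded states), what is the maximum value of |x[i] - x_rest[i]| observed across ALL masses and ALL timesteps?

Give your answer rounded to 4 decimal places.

Step 0: x=[6.0000 7.0000 11.0000 17.0000] v=[0.0000 0.0000 0.0000 0.0000]
Step 1: x=[1.0000 10.0000 13.0000 15.0000] v=[-10.0000 6.0000 4.0000 -4.0000]
Step 2: x=[4.0000 7.0000 14.0000 15.0000] v=[6.0000 -6.0000 2.0000 0.0000]
Step 3: x=[6.0000 8.0000 9.0000 18.0000] v=[4.0000 2.0000 -10.0000 6.0000]
Max displacement = 3.0000

Answer: 3.0000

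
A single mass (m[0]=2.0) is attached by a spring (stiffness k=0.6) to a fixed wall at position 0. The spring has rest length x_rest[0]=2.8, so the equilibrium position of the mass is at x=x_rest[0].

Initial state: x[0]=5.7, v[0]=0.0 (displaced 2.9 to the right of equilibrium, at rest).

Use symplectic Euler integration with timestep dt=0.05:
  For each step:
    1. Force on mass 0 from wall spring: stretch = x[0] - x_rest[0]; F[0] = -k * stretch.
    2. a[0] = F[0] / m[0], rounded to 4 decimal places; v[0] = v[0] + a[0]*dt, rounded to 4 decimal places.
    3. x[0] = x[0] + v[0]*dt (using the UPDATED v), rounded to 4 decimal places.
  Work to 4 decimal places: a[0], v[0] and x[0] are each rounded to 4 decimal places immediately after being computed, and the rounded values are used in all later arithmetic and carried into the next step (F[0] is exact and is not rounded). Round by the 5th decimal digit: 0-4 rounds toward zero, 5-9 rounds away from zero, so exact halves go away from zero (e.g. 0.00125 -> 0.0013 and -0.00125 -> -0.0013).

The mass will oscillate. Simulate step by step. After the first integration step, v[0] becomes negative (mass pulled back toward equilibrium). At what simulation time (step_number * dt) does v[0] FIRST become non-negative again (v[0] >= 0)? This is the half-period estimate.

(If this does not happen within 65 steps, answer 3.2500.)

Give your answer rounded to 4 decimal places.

Answer: 3.2500

Derivation:
Step 0: x=[5.7000] v=[0.0000]
Step 1: x=[5.6978] v=[-0.0435]
Step 2: x=[5.6935] v=[-0.0870]
Step 3: x=[5.6870] v=[-0.1304]
Step 4: x=[5.6783] v=[-0.1737]
Step 5: x=[5.6675] v=[-0.2169]
Step 6: x=[5.6545] v=[-0.2599]
Step 7: x=[5.6394] v=[-0.3027]
Step 8: x=[5.6221] v=[-0.3453]
Step 9: x=[5.6027] v=[-0.3876]
Step 10: x=[5.5812] v=[-0.4296]
Step 11: x=[5.5576] v=[-0.4713]
Step 12: x=[5.5320] v=[-0.5127]
Step 13: x=[5.5043] v=[-0.5537]
Step 14: x=[5.4746] v=[-0.5943]
Step 15: x=[5.4429] v=[-0.6344]
Step 16: x=[5.4092] v=[-0.6740]
Step 17: x=[5.3735] v=[-0.7131]
Step 18: x=[5.3359] v=[-0.7517]
Step 19: x=[5.2964] v=[-0.7897]
Step 20: x=[5.2550] v=[-0.8271]
Step 21: x=[5.2118] v=[-0.8639]
Step 22: x=[5.1668] v=[-0.9001]
Step 23: x=[5.1200] v=[-0.9356]
Step 24: x=[5.0715] v=[-0.9704]
Step 25: x=[5.0213] v=[-1.0045]
Step 26: x=[4.9694] v=[-1.0378]
Step 27: x=[4.9159] v=[-1.0703]
Step 28: x=[4.8608] v=[-1.1020]
Step 29: x=[4.8042] v=[-1.1329]
Step 30: x=[4.7461] v=[-1.1630]
Step 31: x=[4.6865] v=[-1.1922]
Step 32: x=[4.6255] v=[-1.2205]
Step 33: x=[4.5631] v=[-1.2479]
Step 34: x=[4.4994] v=[-1.2743]
Step 35: x=[4.4344] v=[-1.2998]
Step 36: x=[4.3682] v=[-1.3243]
Step 37: x=[4.3008] v=[-1.3478]
Step 38: x=[4.2323] v=[-1.3703]
Step 39: x=[4.1627] v=[-1.3918]
Step 40: x=[4.0921] v=[-1.4122]
Step 41: x=[4.0205] v=[-1.4316]
Step 42: x=[3.9480] v=[-1.4499]
Step 43: x=[3.8746] v=[-1.4671]
Step 44: x=[3.8004] v=[-1.4832]
Step 45: x=[3.7255] v=[-1.4982]
Step 46: x=[3.6499] v=[-1.5121]
Step 47: x=[3.5737] v=[-1.5249]
Step 48: x=[3.4969] v=[-1.5365]
Step 49: x=[3.4196] v=[-1.5470]
Step 50: x=[3.3418] v=[-1.5563]
Step 51: x=[3.2636] v=[-1.5644]
Step 52: x=[3.1850] v=[-1.5714]
Step 53: x=[3.1061] v=[-1.5772]
Step 54: x=[3.0270] v=[-1.5818]
Step 55: x=[2.9477] v=[-1.5852]
Step 56: x=[2.8683] v=[-1.5874]
Step 57: x=[2.7889] v=[-1.5884]
Step 58: x=[2.7095] v=[-1.5882]
Step 59: x=[2.6302] v=[-1.5868]
Step 60: x=[2.5510] v=[-1.5843]
Step 61: x=[2.4720] v=[-1.5806]
Step 62: x=[2.3932] v=[-1.5757]
Step 63: x=[2.3147] v=[-1.5696]
Step 64: x=[2.2366] v=[-1.5623]
Step 65: x=[2.1589] v=[-1.5539]
v[0] did not become non-negative within 65 steps; using fallback time=3.2500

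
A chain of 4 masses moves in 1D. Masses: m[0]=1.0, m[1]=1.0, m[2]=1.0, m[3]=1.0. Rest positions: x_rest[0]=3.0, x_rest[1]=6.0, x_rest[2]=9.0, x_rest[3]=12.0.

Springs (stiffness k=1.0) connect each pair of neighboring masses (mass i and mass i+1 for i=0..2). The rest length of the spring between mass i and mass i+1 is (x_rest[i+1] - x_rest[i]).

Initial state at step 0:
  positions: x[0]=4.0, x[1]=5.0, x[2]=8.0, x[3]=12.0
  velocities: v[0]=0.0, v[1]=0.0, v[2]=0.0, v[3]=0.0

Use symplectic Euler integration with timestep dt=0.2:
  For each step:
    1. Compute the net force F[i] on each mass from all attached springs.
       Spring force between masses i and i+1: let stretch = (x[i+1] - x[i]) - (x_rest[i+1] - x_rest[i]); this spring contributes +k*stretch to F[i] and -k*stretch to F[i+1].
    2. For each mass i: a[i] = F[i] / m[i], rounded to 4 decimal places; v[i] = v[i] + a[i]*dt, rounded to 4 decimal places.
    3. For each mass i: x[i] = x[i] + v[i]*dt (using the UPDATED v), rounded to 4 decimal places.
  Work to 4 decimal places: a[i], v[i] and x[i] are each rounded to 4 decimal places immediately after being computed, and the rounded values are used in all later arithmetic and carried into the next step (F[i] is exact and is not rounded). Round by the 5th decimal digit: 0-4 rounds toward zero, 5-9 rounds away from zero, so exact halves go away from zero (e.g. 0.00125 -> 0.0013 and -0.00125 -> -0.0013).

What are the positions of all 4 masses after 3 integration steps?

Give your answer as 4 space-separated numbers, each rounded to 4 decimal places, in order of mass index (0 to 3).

Step 0: x=[4.0000 5.0000 8.0000 12.0000] v=[0.0000 0.0000 0.0000 0.0000]
Step 1: x=[3.9200 5.0800 8.0400 11.9600] v=[-0.4000 0.4000 0.2000 -0.2000]
Step 2: x=[3.7664 5.2320 8.1184 11.8832] v=[-0.7680 0.7600 0.3920 -0.3840]
Step 3: x=[3.5514 5.4408 8.2319 11.7758] v=[-1.0749 1.0442 0.5677 -0.5370]

Answer: 3.5514 5.4408 8.2319 11.7758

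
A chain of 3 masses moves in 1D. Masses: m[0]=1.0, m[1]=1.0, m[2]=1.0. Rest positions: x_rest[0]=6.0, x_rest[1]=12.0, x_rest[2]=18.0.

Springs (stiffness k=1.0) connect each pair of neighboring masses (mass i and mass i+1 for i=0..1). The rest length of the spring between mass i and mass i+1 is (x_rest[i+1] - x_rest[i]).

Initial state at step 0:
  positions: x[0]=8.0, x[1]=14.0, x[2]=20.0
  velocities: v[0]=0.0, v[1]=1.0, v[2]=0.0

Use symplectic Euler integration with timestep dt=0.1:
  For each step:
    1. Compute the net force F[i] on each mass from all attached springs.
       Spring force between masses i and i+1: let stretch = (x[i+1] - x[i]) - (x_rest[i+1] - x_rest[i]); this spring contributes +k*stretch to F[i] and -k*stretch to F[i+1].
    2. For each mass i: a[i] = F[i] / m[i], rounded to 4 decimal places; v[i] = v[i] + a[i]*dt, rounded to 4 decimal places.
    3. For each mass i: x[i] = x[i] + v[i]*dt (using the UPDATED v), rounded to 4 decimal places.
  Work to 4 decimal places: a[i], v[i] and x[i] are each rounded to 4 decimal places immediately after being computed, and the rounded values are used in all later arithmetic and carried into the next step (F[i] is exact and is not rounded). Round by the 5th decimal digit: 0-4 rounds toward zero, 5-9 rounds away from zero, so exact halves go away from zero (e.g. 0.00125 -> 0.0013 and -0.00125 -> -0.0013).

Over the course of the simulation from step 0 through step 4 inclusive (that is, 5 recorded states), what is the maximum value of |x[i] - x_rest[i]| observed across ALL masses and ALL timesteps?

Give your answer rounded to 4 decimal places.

Step 0: x=[8.0000 14.0000 20.0000] v=[0.0000 1.0000 0.0000]
Step 1: x=[8.0000 14.1000 20.0000] v=[0.0000 1.0000 0.0000]
Step 2: x=[8.0010 14.1980 20.0010] v=[0.0100 0.9800 0.0100]
Step 3: x=[8.0040 14.2921 20.0040] v=[0.0297 0.9406 0.0297]
Step 4: x=[8.0099 14.3804 20.0099] v=[0.0585 0.8830 0.0585]
Max displacement = 2.3804

Answer: 2.3804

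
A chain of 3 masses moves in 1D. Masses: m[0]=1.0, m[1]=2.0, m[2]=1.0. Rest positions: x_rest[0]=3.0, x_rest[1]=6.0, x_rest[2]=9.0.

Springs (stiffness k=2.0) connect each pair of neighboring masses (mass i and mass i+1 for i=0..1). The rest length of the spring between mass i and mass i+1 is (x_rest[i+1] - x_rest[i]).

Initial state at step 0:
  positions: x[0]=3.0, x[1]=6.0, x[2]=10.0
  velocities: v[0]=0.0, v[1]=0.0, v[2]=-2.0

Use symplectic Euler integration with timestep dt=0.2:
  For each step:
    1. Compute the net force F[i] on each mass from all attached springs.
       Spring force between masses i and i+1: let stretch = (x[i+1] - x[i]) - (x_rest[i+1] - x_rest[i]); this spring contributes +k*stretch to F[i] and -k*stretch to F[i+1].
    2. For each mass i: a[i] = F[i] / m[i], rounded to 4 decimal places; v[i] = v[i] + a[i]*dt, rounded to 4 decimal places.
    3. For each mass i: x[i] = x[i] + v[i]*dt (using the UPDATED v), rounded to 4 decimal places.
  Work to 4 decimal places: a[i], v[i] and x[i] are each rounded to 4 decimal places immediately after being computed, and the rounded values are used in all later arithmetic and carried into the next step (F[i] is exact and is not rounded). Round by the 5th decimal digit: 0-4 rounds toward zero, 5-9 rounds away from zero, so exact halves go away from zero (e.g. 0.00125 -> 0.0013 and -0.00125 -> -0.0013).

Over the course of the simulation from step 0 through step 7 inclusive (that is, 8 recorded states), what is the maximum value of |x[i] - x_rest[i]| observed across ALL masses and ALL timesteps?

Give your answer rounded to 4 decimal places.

Step 0: x=[3.0000 6.0000 10.0000] v=[0.0000 0.0000 -2.0000]
Step 1: x=[3.0000 6.0400 9.5200] v=[0.0000 0.2000 -2.4000]
Step 2: x=[3.0032 6.0976 9.0016] v=[0.0160 0.2880 -2.5920]
Step 3: x=[3.0140 6.1476 8.4909] v=[0.0538 0.2499 -2.5536]
Step 4: x=[3.0354 6.1660 8.0327] v=[0.1072 0.0918 -2.2909]
Step 5: x=[3.0673 6.1338 7.6652] v=[0.1594 -0.1610 -1.8376]
Step 6: x=[3.1045 6.0402 7.4152] v=[0.1860 -0.4680 -1.2502]
Step 7: x=[3.1366 5.8842 7.2952] v=[0.1603 -0.7801 -0.6002]
Max displacement = 1.7048

Answer: 1.7048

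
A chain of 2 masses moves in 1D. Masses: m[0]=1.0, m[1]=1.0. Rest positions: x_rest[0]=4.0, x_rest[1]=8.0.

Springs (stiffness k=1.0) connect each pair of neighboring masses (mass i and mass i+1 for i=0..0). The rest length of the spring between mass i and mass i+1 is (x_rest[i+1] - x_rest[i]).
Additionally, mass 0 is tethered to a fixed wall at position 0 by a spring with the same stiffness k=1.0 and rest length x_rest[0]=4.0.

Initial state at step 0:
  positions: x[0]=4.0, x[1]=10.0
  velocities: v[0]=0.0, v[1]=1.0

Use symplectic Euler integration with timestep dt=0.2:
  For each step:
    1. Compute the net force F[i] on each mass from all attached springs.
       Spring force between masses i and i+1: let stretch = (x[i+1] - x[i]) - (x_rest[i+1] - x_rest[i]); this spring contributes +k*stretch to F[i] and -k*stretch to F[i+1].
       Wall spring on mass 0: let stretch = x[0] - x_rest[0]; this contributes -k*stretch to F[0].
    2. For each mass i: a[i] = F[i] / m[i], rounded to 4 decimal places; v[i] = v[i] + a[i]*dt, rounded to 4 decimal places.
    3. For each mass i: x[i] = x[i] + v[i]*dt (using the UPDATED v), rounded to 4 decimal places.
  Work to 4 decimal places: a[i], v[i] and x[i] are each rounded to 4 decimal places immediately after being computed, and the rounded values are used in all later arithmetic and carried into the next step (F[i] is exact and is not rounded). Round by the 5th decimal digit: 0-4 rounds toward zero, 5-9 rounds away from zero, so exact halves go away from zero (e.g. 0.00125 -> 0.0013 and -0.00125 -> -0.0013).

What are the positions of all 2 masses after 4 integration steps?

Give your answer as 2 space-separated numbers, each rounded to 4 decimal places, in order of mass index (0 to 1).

Answer: 4.7374 10.0154

Derivation:
Step 0: x=[4.0000 10.0000] v=[0.0000 1.0000]
Step 1: x=[4.0800 10.1200] v=[0.4000 0.6000]
Step 2: x=[4.2384 10.1584] v=[0.7920 0.1920]
Step 3: x=[4.4641 10.1200] v=[1.1283 -0.1920]
Step 4: x=[4.7374 10.0154] v=[1.3667 -0.5232]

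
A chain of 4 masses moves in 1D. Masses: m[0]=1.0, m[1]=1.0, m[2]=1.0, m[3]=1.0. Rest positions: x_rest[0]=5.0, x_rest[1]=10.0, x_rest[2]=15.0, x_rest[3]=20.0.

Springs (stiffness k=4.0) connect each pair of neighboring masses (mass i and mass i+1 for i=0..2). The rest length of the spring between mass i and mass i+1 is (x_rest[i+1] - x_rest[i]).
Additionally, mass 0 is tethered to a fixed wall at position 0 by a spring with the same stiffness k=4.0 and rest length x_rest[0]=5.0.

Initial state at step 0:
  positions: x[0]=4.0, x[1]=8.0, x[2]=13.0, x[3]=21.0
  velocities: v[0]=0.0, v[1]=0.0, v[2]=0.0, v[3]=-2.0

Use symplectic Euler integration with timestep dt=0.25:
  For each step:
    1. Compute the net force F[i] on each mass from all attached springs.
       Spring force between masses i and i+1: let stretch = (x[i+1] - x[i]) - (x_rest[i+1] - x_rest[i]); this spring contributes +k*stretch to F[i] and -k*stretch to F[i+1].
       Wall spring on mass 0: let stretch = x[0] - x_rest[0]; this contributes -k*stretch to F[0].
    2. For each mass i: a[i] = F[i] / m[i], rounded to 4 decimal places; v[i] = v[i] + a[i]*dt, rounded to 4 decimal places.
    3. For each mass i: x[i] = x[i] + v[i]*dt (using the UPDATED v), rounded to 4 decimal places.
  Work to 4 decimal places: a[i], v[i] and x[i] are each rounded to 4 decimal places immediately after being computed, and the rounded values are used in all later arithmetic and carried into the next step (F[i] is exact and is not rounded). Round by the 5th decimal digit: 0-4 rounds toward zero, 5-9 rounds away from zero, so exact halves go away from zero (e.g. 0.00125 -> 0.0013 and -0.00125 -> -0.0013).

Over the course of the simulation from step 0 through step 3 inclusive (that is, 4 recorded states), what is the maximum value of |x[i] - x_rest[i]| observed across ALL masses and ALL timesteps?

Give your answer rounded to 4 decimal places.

Answer: 2.9062

Derivation:
Step 0: x=[4.0000 8.0000 13.0000 21.0000] v=[0.0000 0.0000 0.0000 -2.0000]
Step 1: x=[4.0000 8.2500 13.7500 19.7500] v=[0.0000 1.0000 3.0000 -5.0000]
Step 2: x=[4.0625 8.8125 14.6250 18.2500] v=[0.2500 2.2500 3.5000 -6.0000]
Step 3: x=[4.2969 9.6406 14.9531 17.0938] v=[0.9375 3.3125 1.3125 -4.6250]
Max displacement = 2.9062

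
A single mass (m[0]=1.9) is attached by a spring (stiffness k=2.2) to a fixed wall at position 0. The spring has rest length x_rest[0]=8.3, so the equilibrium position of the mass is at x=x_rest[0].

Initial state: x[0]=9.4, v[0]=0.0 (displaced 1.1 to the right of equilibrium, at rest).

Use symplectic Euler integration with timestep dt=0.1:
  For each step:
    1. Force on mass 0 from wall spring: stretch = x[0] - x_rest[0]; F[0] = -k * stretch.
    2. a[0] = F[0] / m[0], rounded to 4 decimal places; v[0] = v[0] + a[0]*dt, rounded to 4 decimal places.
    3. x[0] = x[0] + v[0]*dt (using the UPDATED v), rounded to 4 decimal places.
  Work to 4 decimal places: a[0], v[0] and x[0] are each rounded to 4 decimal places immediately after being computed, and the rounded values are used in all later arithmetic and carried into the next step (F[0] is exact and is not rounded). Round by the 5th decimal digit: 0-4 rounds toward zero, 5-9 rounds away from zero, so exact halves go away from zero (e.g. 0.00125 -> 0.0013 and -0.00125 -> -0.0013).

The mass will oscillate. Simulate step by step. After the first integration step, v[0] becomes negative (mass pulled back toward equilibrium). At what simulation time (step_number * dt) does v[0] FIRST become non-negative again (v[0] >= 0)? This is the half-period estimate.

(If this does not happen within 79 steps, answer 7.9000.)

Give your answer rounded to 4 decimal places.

Answer: 3.0000

Derivation:
Step 0: x=[9.4000] v=[0.0000]
Step 1: x=[9.3873] v=[-0.1274]
Step 2: x=[9.3620] v=[-0.2533]
Step 3: x=[9.3244] v=[-0.3763]
Step 4: x=[9.2749] v=[-0.4949]
Step 5: x=[9.2141] v=[-0.6078]
Step 6: x=[9.1427] v=[-0.7136]
Step 7: x=[9.0616] v=[-0.8112]
Step 8: x=[8.9717] v=[-0.8994]
Step 9: x=[8.8740] v=[-0.9772]
Step 10: x=[8.7696] v=[-1.0437]
Step 11: x=[8.6598] v=[-1.0981]
Step 12: x=[8.5458] v=[-1.1398]
Step 13: x=[8.4290] v=[-1.1683]
Step 14: x=[8.3107] v=[-1.1832]
Step 15: x=[8.1923] v=[-1.1844]
Step 16: x=[8.0751] v=[-1.1719]
Step 17: x=[7.9605] v=[-1.1459]
Step 18: x=[7.8498] v=[-1.1066]
Step 19: x=[7.7444] v=[-1.0545]
Step 20: x=[7.6454] v=[-0.9902]
Step 21: x=[7.5540] v=[-0.9144]
Step 22: x=[7.4712] v=[-0.8280]
Step 23: x=[7.3980] v=[-0.7320]
Step 24: x=[7.3352] v=[-0.6276]
Step 25: x=[7.2836] v=[-0.5159]
Step 26: x=[7.2438] v=[-0.3982]
Step 27: x=[7.2162] v=[-0.2759]
Step 28: x=[7.2012] v=[-0.1504]
Step 29: x=[7.1989] v=[-0.0232]
Step 30: x=[7.2093] v=[0.1043]
First v>=0 after going negative at step 30, time=3.0000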